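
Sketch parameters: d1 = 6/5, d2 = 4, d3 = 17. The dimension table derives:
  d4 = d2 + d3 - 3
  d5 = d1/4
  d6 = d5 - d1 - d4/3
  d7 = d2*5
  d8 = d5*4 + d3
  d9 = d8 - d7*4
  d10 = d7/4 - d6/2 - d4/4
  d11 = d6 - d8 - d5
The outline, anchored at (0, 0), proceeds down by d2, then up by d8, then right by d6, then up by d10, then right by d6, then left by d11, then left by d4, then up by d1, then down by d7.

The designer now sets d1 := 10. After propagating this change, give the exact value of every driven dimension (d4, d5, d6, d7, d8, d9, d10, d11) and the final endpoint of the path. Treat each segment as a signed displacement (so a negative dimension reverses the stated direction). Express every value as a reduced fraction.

d4 = 18
d5 = 5/2
d6 = -27/2
d7 = 20
d8 = 27
d9 = -53
d10 = 29/4
d11 = -43
endpoint = (-2, 81/4)

Apply edit: d1 := 10
  d4 = d2 + d3 - 3 = 18
  d5 = d1/4 = 5/2
  d6 = d5 - d1 - d4/3 = -27/2
  d7 = d2*5 = 20
  d8 = d5*4 + d3 = 27
  d9 = d8 - d7*4 = -53
  d10 = d7/4 - d6/2 - d4/4 = 29/4
  d11 = d6 - d8 - d5 = -43
Walk from origin (0, 0):
  seg 1: down by d2 = 4 → (0, -4)
  seg 2: up by d8 = 27 → (0, 23)
  seg 3: right by d6 = -27/2 → (-27/2, 23)
  seg 4: up by d10 = 29/4 → (-27/2, 121/4)
  seg 5: right by d6 = -27/2 → (-27, 121/4)
  seg 6: left by d11 = -43 → (16, 121/4)
  seg 7: left by d4 = 18 → (-2, 121/4)
  seg 8: up by d1 = 10 → (-2, 161/4)
  seg 9: down by d7 = 20 → (-2, 81/4)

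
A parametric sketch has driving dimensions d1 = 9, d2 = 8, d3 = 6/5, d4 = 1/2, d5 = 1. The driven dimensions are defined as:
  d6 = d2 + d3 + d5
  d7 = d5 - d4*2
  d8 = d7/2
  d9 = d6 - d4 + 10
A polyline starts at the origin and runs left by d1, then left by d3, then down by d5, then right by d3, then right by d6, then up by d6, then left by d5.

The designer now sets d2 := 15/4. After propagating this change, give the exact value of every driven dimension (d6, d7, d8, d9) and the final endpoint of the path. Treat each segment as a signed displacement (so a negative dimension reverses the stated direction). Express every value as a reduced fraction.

Apply edit: d2 := 15/4
  d6 = d2 + d3 + d5 = 119/20
  d7 = d5 - d4*2 = 0
  d8 = d7/2 = 0
  d9 = d6 - d4 + 10 = 309/20
Walk from origin (0, 0):
  seg 1: left by d1 = 9 → (-9, 0)
  seg 2: left by d3 = 6/5 → (-51/5, 0)
  seg 3: down by d5 = 1 → (-51/5, -1)
  seg 4: right by d3 = 6/5 → (-9, -1)
  seg 5: right by d6 = 119/20 → (-61/20, -1)
  seg 6: up by d6 = 119/20 → (-61/20, 99/20)
  seg 7: left by d5 = 1 → (-81/20, 99/20)

d6 = 119/20
d7 = 0
d8 = 0
d9 = 309/20
endpoint = (-81/20, 99/20)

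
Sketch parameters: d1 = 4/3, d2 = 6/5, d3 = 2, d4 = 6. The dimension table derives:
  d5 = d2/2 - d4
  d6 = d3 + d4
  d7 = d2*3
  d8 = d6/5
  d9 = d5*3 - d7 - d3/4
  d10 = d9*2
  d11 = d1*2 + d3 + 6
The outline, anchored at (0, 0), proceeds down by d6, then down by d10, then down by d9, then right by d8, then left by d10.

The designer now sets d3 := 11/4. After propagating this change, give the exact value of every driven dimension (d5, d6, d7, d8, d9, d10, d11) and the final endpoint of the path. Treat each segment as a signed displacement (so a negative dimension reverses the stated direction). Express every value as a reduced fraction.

d5 = -27/5
d6 = 35/4
d7 = 18/5
d8 = 7/4
d9 = -1639/80
d10 = -1639/40
d11 = 137/12
endpoint = (1709/40, 4217/80)

Apply edit: d3 := 11/4
  d5 = d2/2 - d4 = -27/5
  d6 = d3 + d4 = 35/4
  d7 = d2*3 = 18/5
  d8 = d6/5 = 7/4
  d9 = d5*3 - d7 - d3/4 = -1639/80
  d10 = d9*2 = -1639/40
  d11 = d1*2 + d3 + 6 = 137/12
Walk from origin (0, 0):
  seg 1: down by d6 = 35/4 → (0, -35/4)
  seg 2: down by d10 = -1639/40 → (0, 1289/40)
  seg 3: down by d9 = -1639/80 → (0, 4217/80)
  seg 4: right by d8 = 7/4 → (7/4, 4217/80)
  seg 5: left by d10 = -1639/40 → (1709/40, 4217/80)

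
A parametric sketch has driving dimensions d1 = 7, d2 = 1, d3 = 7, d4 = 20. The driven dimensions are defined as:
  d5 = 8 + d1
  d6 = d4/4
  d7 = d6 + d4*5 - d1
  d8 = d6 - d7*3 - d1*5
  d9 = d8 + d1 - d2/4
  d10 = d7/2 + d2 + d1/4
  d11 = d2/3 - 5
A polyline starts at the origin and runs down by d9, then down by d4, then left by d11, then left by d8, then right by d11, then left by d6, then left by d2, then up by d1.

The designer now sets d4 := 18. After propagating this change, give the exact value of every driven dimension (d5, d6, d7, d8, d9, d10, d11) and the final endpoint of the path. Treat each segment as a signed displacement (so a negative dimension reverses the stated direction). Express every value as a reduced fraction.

Apply edit: d4 := 18
  d5 = 8 + d1 = 15
  d6 = d4/4 = 9/2
  d7 = d6 + d4*5 - d1 = 175/2
  d8 = d6 - d7*3 - d1*5 = -293
  d9 = d8 + d1 - d2/4 = -1145/4
  d10 = d7/2 + d2 + d1/4 = 93/2
  d11 = d2/3 - 5 = -14/3
Walk from origin (0, 0):
  seg 1: down by d9 = -1145/4 → (0, 1145/4)
  seg 2: down by d4 = 18 → (0, 1073/4)
  seg 3: left by d11 = -14/3 → (14/3, 1073/4)
  seg 4: left by d8 = -293 → (893/3, 1073/4)
  seg 5: right by d11 = -14/3 → (293, 1073/4)
  seg 6: left by d6 = 9/2 → (577/2, 1073/4)
  seg 7: left by d2 = 1 → (575/2, 1073/4)
  seg 8: up by d1 = 7 → (575/2, 1101/4)

d5 = 15
d6 = 9/2
d7 = 175/2
d8 = -293
d9 = -1145/4
d10 = 93/2
d11 = -14/3
endpoint = (575/2, 1101/4)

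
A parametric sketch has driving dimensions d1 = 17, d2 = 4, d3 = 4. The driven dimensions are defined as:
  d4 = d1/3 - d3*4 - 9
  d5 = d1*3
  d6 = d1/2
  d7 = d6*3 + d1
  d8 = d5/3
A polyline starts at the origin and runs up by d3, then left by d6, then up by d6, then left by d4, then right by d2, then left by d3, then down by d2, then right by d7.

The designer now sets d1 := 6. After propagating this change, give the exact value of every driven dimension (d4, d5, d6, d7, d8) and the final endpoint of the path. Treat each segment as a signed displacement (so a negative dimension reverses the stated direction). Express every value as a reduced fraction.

d4 = -23
d5 = 18
d6 = 3
d7 = 15
d8 = 6
endpoint = (35, 3)

Apply edit: d1 := 6
  d4 = d1/3 - d3*4 - 9 = -23
  d5 = d1*3 = 18
  d6 = d1/2 = 3
  d7 = d6*3 + d1 = 15
  d8 = d5/3 = 6
Walk from origin (0, 0):
  seg 1: up by d3 = 4 → (0, 4)
  seg 2: left by d6 = 3 → (-3, 4)
  seg 3: up by d6 = 3 → (-3, 7)
  seg 4: left by d4 = -23 → (20, 7)
  seg 5: right by d2 = 4 → (24, 7)
  seg 6: left by d3 = 4 → (20, 7)
  seg 7: down by d2 = 4 → (20, 3)
  seg 8: right by d7 = 15 → (35, 3)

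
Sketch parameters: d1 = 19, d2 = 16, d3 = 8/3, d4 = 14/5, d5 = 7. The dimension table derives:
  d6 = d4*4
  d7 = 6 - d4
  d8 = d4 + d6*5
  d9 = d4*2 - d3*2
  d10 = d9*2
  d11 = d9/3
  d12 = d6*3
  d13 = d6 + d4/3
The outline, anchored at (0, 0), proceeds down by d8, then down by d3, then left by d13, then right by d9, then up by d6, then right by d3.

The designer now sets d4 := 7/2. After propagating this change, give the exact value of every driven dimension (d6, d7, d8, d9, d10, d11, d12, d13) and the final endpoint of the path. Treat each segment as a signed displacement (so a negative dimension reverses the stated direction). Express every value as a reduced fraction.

d6 = 14
d7 = 5/2
d8 = 147/2
d9 = 5/3
d10 = 10/3
d11 = 5/9
d12 = 42
d13 = 91/6
endpoint = (-65/6, -373/6)

Apply edit: d4 := 7/2
  d6 = d4*4 = 14
  d7 = 6 - d4 = 5/2
  d8 = d4 + d6*5 = 147/2
  d9 = d4*2 - d3*2 = 5/3
  d10 = d9*2 = 10/3
  d11 = d9/3 = 5/9
  d12 = d6*3 = 42
  d13 = d6 + d4/3 = 91/6
Walk from origin (0, 0):
  seg 1: down by d8 = 147/2 → (0, -147/2)
  seg 2: down by d3 = 8/3 → (0, -457/6)
  seg 3: left by d13 = 91/6 → (-91/6, -457/6)
  seg 4: right by d9 = 5/3 → (-27/2, -457/6)
  seg 5: up by d6 = 14 → (-27/2, -373/6)
  seg 6: right by d3 = 8/3 → (-65/6, -373/6)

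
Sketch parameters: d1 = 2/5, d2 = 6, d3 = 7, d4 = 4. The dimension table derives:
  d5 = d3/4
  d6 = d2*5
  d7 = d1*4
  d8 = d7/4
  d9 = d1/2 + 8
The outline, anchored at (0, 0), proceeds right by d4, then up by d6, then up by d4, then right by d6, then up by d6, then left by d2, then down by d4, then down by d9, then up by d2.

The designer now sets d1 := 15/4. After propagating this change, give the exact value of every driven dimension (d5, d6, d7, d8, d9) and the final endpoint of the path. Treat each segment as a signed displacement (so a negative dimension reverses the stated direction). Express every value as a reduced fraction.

Apply edit: d1 := 15/4
  d5 = d3/4 = 7/4
  d6 = d2*5 = 30
  d7 = d1*4 = 15
  d8 = d7/4 = 15/4
  d9 = d1/2 + 8 = 79/8
Walk from origin (0, 0):
  seg 1: right by d4 = 4 → (4, 0)
  seg 2: up by d6 = 30 → (4, 30)
  seg 3: up by d4 = 4 → (4, 34)
  seg 4: right by d6 = 30 → (34, 34)
  seg 5: up by d6 = 30 → (34, 64)
  seg 6: left by d2 = 6 → (28, 64)
  seg 7: down by d4 = 4 → (28, 60)
  seg 8: down by d9 = 79/8 → (28, 401/8)
  seg 9: up by d2 = 6 → (28, 449/8)

d5 = 7/4
d6 = 30
d7 = 15
d8 = 15/4
d9 = 79/8
endpoint = (28, 449/8)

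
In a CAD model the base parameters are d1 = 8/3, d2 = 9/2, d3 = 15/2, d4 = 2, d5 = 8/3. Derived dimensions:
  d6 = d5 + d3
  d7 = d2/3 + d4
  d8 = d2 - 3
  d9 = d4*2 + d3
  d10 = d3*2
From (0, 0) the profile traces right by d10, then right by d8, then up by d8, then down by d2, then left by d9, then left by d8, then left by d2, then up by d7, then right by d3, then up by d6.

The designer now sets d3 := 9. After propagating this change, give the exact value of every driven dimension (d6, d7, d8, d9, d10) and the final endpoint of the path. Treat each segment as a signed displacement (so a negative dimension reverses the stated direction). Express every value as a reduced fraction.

Apply edit: d3 := 9
  d6 = d5 + d3 = 35/3
  d7 = d2/3 + d4 = 7/2
  d8 = d2 - 3 = 3/2
  d9 = d4*2 + d3 = 13
  d10 = d3*2 = 18
Walk from origin (0, 0):
  seg 1: right by d10 = 18 → (18, 0)
  seg 2: right by d8 = 3/2 → (39/2, 0)
  seg 3: up by d8 = 3/2 → (39/2, 3/2)
  seg 4: down by d2 = 9/2 → (39/2, -3)
  seg 5: left by d9 = 13 → (13/2, -3)
  seg 6: left by d8 = 3/2 → (5, -3)
  seg 7: left by d2 = 9/2 → (1/2, -3)
  seg 8: up by d7 = 7/2 → (1/2, 1/2)
  seg 9: right by d3 = 9 → (19/2, 1/2)
  seg 10: up by d6 = 35/3 → (19/2, 73/6)

d6 = 35/3
d7 = 7/2
d8 = 3/2
d9 = 13
d10 = 18
endpoint = (19/2, 73/6)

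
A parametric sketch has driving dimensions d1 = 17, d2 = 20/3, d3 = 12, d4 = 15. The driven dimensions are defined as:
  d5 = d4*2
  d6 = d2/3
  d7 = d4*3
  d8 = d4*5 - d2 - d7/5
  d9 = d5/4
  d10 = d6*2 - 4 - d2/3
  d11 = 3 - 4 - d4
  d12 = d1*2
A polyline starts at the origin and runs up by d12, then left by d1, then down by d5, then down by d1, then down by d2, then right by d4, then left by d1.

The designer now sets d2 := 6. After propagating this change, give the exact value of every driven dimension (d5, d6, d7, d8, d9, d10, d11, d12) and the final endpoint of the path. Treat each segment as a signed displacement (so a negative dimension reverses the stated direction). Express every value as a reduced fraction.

Apply edit: d2 := 6
  d5 = d4*2 = 30
  d6 = d2/3 = 2
  d7 = d4*3 = 45
  d8 = d4*5 - d2 - d7/5 = 60
  d9 = d5/4 = 15/2
  d10 = d6*2 - 4 - d2/3 = -2
  d11 = 3 - 4 - d4 = -16
  d12 = d1*2 = 34
Walk from origin (0, 0):
  seg 1: up by d12 = 34 → (0, 34)
  seg 2: left by d1 = 17 → (-17, 34)
  seg 3: down by d5 = 30 → (-17, 4)
  seg 4: down by d1 = 17 → (-17, -13)
  seg 5: down by d2 = 6 → (-17, -19)
  seg 6: right by d4 = 15 → (-2, -19)
  seg 7: left by d1 = 17 → (-19, -19)

d5 = 30
d6 = 2
d7 = 45
d8 = 60
d9 = 15/2
d10 = -2
d11 = -16
d12 = 34
endpoint = (-19, -19)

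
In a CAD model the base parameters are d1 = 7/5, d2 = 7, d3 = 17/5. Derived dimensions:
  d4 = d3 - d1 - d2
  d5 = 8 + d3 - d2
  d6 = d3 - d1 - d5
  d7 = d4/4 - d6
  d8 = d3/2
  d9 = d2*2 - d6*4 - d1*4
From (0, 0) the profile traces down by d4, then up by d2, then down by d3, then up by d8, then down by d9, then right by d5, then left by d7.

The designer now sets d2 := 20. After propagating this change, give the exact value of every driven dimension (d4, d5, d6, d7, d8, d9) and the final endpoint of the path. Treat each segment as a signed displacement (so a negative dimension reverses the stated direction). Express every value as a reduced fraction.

d4 = -18
d5 = -43/5
d6 = 53/5
d7 = -151/10
d8 = 17/10
d9 = -8
endpoint = (13/2, 443/10)

Apply edit: d2 := 20
  d4 = d3 - d1 - d2 = -18
  d5 = 8 + d3 - d2 = -43/5
  d6 = d3 - d1 - d5 = 53/5
  d7 = d4/4 - d6 = -151/10
  d8 = d3/2 = 17/10
  d9 = d2*2 - d6*4 - d1*4 = -8
Walk from origin (0, 0):
  seg 1: down by d4 = -18 → (0, 18)
  seg 2: up by d2 = 20 → (0, 38)
  seg 3: down by d3 = 17/5 → (0, 173/5)
  seg 4: up by d8 = 17/10 → (0, 363/10)
  seg 5: down by d9 = -8 → (0, 443/10)
  seg 6: right by d5 = -43/5 → (-43/5, 443/10)
  seg 7: left by d7 = -151/10 → (13/2, 443/10)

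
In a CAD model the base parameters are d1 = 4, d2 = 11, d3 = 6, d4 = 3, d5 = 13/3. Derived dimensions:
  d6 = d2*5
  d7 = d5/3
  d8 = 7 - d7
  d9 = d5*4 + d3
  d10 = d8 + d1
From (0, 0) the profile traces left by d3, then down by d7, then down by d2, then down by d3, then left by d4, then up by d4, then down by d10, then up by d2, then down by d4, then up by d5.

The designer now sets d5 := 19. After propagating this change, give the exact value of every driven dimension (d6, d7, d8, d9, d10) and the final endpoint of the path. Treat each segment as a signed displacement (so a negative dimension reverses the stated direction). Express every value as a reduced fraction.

Apply edit: d5 := 19
  d6 = d2*5 = 55
  d7 = d5/3 = 19/3
  d8 = 7 - d7 = 2/3
  d9 = d5*4 + d3 = 82
  d10 = d8 + d1 = 14/3
Walk from origin (0, 0):
  seg 1: left by d3 = 6 → (-6, 0)
  seg 2: down by d7 = 19/3 → (-6, -19/3)
  seg 3: down by d2 = 11 → (-6, -52/3)
  seg 4: down by d3 = 6 → (-6, -70/3)
  seg 5: left by d4 = 3 → (-9, -70/3)
  seg 6: up by d4 = 3 → (-9, -61/3)
  seg 7: down by d10 = 14/3 → (-9, -25)
  seg 8: up by d2 = 11 → (-9, -14)
  seg 9: down by d4 = 3 → (-9, -17)
  seg 10: up by d5 = 19 → (-9, 2)

d6 = 55
d7 = 19/3
d8 = 2/3
d9 = 82
d10 = 14/3
endpoint = (-9, 2)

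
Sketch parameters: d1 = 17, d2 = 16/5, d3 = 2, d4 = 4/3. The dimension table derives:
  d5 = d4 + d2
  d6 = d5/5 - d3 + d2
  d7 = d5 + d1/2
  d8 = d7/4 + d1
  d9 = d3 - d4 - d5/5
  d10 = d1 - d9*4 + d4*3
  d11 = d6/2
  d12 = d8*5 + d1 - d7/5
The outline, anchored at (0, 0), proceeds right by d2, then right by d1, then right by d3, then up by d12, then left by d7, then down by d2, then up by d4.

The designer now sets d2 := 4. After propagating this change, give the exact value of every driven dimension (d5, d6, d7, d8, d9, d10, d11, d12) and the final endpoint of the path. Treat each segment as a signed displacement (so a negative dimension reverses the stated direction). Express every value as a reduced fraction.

Apply edit: d2 := 4
  d5 = d4 + d2 = 16/3
  d6 = d5/5 - d3 + d2 = 46/15
  d7 = d5 + d1/2 = 83/6
  d8 = d7/4 + d1 = 491/24
  d9 = d3 - d4 - d5/5 = -2/5
  d10 = d1 - d9*4 + d4*3 = 113/5
  d11 = d6/2 = 23/15
  d12 = d8*5 + d1 - d7/5 = 4661/40
Walk from origin (0, 0):
  seg 1: right by d2 = 4 → (4, 0)
  seg 2: right by d1 = 17 → (21, 0)
  seg 3: right by d3 = 2 → (23, 0)
  seg 4: up by d12 = 4661/40 → (23, 4661/40)
  seg 5: left by d7 = 83/6 → (55/6, 4661/40)
  seg 6: down by d2 = 4 → (55/6, 4501/40)
  seg 7: up by d4 = 4/3 → (55/6, 13663/120)

d5 = 16/3
d6 = 46/15
d7 = 83/6
d8 = 491/24
d9 = -2/5
d10 = 113/5
d11 = 23/15
d12 = 4661/40
endpoint = (55/6, 13663/120)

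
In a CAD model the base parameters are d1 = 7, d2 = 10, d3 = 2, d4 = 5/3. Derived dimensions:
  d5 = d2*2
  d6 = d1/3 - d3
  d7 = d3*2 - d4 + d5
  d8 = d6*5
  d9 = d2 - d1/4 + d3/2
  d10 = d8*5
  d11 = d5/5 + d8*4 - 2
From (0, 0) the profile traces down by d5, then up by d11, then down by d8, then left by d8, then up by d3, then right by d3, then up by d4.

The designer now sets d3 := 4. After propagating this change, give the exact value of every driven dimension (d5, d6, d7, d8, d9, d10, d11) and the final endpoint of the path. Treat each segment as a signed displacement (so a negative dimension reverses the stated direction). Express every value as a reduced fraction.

Apply edit: d3 := 4
  d5 = d2*2 = 20
  d6 = d1/3 - d3 = -5/3
  d7 = d3*2 - d4 + d5 = 79/3
  d8 = d6*5 = -25/3
  d9 = d2 - d1/4 + d3/2 = 41/4
  d10 = d8*5 = -125/3
  d11 = d5/5 + d8*4 - 2 = -94/3
Walk from origin (0, 0):
  seg 1: down by d5 = 20 → (0, -20)
  seg 2: up by d11 = -94/3 → (0, -154/3)
  seg 3: down by d8 = -25/3 → (0, -43)
  seg 4: left by d8 = -25/3 → (25/3, -43)
  seg 5: up by d3 = 4 → (25/3, -39)
  seg 6: right by d3 = 4 → (37/3, -39)
  seg 7: up by d4 = 5/3 → (37/3, -112/3)

d5 = 20
d6 = -5/3
d7 = 79/3
d8 = -25/3
d9 = 41/4
d10 = -125/3
d11 = -94/3
endpoint = (37/3, -112/3)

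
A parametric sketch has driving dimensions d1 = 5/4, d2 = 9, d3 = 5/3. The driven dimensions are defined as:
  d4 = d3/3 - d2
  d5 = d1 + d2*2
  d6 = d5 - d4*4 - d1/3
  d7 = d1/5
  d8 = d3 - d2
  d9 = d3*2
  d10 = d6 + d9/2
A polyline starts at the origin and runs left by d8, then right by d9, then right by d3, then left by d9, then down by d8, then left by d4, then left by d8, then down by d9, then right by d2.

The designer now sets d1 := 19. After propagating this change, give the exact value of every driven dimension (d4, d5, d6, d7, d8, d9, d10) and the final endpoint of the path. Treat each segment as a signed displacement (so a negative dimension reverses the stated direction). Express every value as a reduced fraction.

Apply edit: d1 := 19
  d4 = d3/3 - d2 = -76/9
  d5 = d1 + d2*2 = 37
  d6 = d5 - d4*4 - d1/3 = 580/9
  d7 = d1/5 = 19/5
  d8 = d3 - d2 = -22/3
  d9 = d3*2 = 10/3
  d10 = d6 + d9/2 = 595/9
Walk from origin (0, 0):
  seg 1: left by d8 = -22/3 → (22/3, 0)
  seg 2: right by d9 = 10/3 → (32/3, 0)
  seg 3: right by d3 = 5/3 → (37/3, 0)
  seg 4: left by d9 = 10/3 → (9, 0)
  seg 5: down by d8 = -22/3 → (9, 22/3)
  seg 6: left by d4 = -76/9 → (157/9, 22/3)
  seg 7: left by d8 = -22/3 → (223/9, 22/3)
  seg 8: down by d9 = 10/3 → (223/9, 4)
  seg 9: right by d2 = 9 → (304/9, 4)

d4 = -76/9
d5 = 37
d6 = 580/9
d7 = 19/5
d8 = -22/3
d9 = 10/3
d10 = 595/9
endpoint = (304/9, 4)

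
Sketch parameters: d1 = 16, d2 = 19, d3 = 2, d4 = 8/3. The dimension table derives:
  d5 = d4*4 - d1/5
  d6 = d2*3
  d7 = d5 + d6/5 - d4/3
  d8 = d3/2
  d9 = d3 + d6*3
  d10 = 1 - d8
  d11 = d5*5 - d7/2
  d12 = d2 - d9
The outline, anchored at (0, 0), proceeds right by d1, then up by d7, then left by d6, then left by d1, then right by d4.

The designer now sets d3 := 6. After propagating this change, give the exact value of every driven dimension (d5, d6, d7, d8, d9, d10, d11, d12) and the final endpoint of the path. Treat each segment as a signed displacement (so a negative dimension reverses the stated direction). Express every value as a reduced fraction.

Apply edit: d3 := 6
  d5 = d4*4 - d1/5 = 112/15
  d6 = d2*3 = 57
  d7 = d5 + d6/5 - d4/3 = 809/45
  d8 = d3/2 = 3
  d9 = d3 + d6*3 = 177
  d10 = 1 - d8 = -2
  d11 = d5*5 - d7/2 = 2551/90
  d12 = d2 - d9 = -158
Walk from origin (0, 0):
  seg 1: right by d1 = 16 → (16, 0)
  seg 2: up by d7 = 809/45 → (16, 809/45)
  seg 3: left by d6 = 57 → (-41, 809/45)
  seg 4: left by d1 = 16 → (-57, 809/45)
  seg 5: right by d4 = 8/3 → (-163/3, 809/45)

d5 = 112/15
d6 = 57
d7 = 809/45
d8 = 3
d9 = 177
d10 = -2
d11 = 2551/90
d12 = -158
endpoint = (-163/3, 809/45)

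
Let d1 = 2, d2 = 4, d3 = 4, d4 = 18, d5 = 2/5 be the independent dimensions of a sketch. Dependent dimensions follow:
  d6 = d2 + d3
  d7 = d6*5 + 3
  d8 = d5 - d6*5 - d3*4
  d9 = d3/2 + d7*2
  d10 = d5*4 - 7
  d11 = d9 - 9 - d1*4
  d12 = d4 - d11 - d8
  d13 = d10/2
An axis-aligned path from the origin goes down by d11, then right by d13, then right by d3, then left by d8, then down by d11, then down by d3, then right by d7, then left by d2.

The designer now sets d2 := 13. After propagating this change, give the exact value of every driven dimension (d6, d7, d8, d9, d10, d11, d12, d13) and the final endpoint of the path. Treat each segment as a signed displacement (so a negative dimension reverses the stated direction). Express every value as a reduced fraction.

d6 = 17
d7 = 88
d8 = -503/5
d9 = 178
d10 = -27/5
d11 = 161
d12 = -212/5
d13 = -27/10
endpoint = (1769/10, -326)

Apply edit: d2 := 13
  d6 = d2 + d3 = 17
  d7 = d6*5 + 3 = 88
  d8 = d5 - d6*5 - d3*4 = -503/5
  d9 = d3/2 + d7*2 = 178
  d10 = d5*4 - 7 = -27/5
  d11 = d9 - 9 - d1*4 = 161
  d12 = d4 - d11 - d8 = -212/5
  d13 = d10/2 = -27/10
Walk from origin (0, 0):
  seg 1: down by d11 = 161 → (0, -161)
  seg 2: right by d13 = -27/10 → (-27/10, -161)
  seg 3: right by d3 = 4 → (13/10, -161)
  seg 4: left by d8 = -503/5 → (1019/10, -161)
  seg 5: down by d11 = 161 → (1019/10, -322)
  seg 6: down by d3 = 4 → (1019/10, -326)
  seg 7: right by d7 = 88 → (1899/10, -326)
  seg 8: left by d2 = 13 → (1769/10, -326)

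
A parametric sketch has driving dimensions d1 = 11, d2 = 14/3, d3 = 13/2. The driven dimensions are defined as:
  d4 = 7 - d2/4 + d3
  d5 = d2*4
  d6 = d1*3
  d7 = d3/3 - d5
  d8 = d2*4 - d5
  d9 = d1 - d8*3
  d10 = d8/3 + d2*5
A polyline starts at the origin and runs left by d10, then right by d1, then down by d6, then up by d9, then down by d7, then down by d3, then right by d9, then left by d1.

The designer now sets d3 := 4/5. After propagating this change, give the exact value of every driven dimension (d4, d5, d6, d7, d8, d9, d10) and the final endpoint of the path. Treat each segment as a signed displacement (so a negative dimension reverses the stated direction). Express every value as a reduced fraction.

Apply edit: d3 := 4/5
  d4 = 7 - d2/4 + d3 = 199/30
  d5 = d2*4 = 56/3
  d6 = d1*3 = 33
  d7 = d3/3 - d5 = -92/5
  d8 = d2*4 - d5 = 0
  d9 = d1 - d8*3 = 11
  d10 = d8/3 + d2*5 = 70/3
Walk from origin (0, 0):
  seg 1: left by d10 = 70/3 → (-70/3, 0)
  seg 2: right by d1 = 11 → (-37/3, 0)
  seg 3: down by d6 = 33 → (-37/3, -33)
  seg 4: up by d9 = 11 → (-37/3, -22)
  seg 5: down by d7 = -92/5 → (-37/3, -18/5)
  seg 6: down by d3 = 4/5 → (-37/3, -22/5)
  seg 7: right by d9 = 11 → (-4/3, -22/5)
  seg 8: left by d1 = 11 → (-37/3, -22/5)

d4 = 199/30
d5 = 56/3
d6 = 33
d7 = -92/5
d8 = 0
d9 = 11
d10 = 70/3
endpoint = (-37/3, -22/5)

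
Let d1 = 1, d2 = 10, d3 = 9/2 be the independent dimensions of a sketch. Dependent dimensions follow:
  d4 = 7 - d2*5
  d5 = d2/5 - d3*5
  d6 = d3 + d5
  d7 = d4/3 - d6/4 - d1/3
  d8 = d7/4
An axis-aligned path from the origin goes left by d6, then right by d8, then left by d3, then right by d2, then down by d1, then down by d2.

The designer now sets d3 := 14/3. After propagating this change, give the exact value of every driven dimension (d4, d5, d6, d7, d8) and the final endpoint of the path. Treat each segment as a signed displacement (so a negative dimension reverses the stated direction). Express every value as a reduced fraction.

Apply edit: d3 := 14/3
  d4 = 7 - d2*5 = -43
  d5 = d2/5 - d3*5 = -64/3
  d6 = d3 + d5 = -50/3
  d7 = d4/3 - d6/4 - d1/3 = -21/2
  d8 = d7/4 = -21/8
Walk from origin (0, 0):
  seg 1: left by d6 = -50/3 → (50/3, 0)
  seg 2: right by d8 = -21/8 → (337/24, 0)
  seg 3: left by d3 = 14/3 → (75/8, 0)
  seg 4: right by d2 = 10 → (155/8, 0)
  seg 5: down by d1 = 1 → (155/8, -1)
  seg 6: down by d2 = 10 → (155/8, -11)

d4 = -43
d5 = -64/3
d6 = -50/3
d7 = -21/2
d8 = -21/8
endpoint = (155/8, -11)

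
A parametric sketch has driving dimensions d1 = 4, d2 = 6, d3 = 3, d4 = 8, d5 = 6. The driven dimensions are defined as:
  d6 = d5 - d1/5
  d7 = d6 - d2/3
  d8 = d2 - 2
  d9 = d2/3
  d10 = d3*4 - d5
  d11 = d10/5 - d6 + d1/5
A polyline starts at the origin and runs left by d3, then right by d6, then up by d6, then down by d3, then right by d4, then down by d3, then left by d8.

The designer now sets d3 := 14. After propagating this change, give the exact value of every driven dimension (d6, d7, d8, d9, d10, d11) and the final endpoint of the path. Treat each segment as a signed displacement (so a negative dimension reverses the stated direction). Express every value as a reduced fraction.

Apply edit: d3 := 14
  d6 = d5 - d1/5 = 26/5
  d7 = d6 - d2/3 = 16/5
  d8 = d2 - 2 = 4
  d9 = d2/3 = 2
  d10 = d3*4 - d5 = 50
  d11 = d10/5 - d6 + d1/5 = 28/5
Walk from origin (0, 0):
  seg 1: left by d3 = 14 → (-14, 0)
  seg 2: right by d6 = 26/5 → (-44/5, 0)
  seg 3: up by d6 = 26/5 → (-44/5, 26/5)
  seg 4: down by d3 = 14 → (-44/5, -44/5)
  seg 5: right by d4 = 8 → (-4/5, -44/5)
  seg 6: down by d3 = 14 → (-4/5, -114/5)
  seg 7: left by d8 = 4 → (-24/5, -114/5)

d6 = 26/5
d7 = 16/5
d8 = 4
d9 = 2
d10 = 50
d11 = 28/5
endpoint = (-24/5, -114/5)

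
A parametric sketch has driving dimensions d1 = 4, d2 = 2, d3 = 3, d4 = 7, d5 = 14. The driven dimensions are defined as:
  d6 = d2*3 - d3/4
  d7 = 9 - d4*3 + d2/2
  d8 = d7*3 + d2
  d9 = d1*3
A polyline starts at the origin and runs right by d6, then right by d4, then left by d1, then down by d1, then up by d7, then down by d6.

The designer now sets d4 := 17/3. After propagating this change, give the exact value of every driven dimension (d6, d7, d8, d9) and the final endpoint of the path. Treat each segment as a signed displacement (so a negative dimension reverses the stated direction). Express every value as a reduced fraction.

d6 = 21/4
d7 = -7
d8 = -19
d9 = 12
endpoint = (83/12, -65/4)

Apply edit: d4 := 17/3
  d6 = d2*3 - d3/4 = 21/4
  d7 = 9 - d4*3 + d2/2 = -7
  d8 = d7*3 + d2 = -19
  d9 = d1*3 = 12
Walk from origin (0, 0):
  seg 1: right by d6 = 21/4 → (21/4, 0)
  seg 2: right by d4 = 17/3 → (131/12, 0)
  seg 3: left by d1 = 4 → (83/12, 0)
  seg 4: down by d1 = 4 → (83/12, -4)
  seg 5: up by d7 = -7 → (83/12, -11)
  seg 6: down by d6 = 21/4 → (83/12, -65/4)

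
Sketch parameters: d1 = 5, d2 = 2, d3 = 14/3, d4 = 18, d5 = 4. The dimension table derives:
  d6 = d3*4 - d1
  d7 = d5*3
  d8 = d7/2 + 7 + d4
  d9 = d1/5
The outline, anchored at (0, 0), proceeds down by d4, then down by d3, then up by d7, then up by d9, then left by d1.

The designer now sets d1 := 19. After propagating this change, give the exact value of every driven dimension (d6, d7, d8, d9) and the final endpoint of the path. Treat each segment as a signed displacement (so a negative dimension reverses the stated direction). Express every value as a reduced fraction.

d6 = -1/3
d7 = 12
d8 = 31
d9 = 19/5
endpoint = (-19, -103/15)

Apply edit: d1 := 19
  d6 = d3*4 - d1 = -1/3
  d7 = d5*3 = 12
  d8 = d7/2 + 7 + d4 = 31
  d9 = d1/5 = 19/5
Walk from origin (0, 0):
  seg 1: down by d4 = 18 → (0, -18)
  seg 2: down by d3 = 14/3 → (0, -68/3)
  seg 3: up by d7 = 12 → (0, -32/3)
  seg 4: up by d9 = 19/5 → (0, -103/15)
  seg 5: left by d1 = 19 → (-19, -103/15)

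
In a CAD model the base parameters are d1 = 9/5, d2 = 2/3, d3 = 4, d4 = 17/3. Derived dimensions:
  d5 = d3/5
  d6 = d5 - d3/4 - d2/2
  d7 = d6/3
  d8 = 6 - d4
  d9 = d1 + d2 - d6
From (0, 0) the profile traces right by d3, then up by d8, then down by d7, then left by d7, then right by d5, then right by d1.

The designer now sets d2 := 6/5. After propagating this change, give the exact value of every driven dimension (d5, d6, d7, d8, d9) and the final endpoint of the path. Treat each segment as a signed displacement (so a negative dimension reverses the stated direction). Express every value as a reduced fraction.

d5 = 4/5
d6 = -4/5
d7 = -4/15
d8 = 1/3
d9 = 19/5
endpoint = (103/15, 3/5)

Apply edit: d2 := 6/5
  d5 = d3/5 = 4/5
  d6 = d5 - d3/4 - d2/2 = -4/5
  d7 = d6/3 = -4/15
  d8 = 6 - d4 = 1/3
  d9 = d1 + d2 - d6 = 19/5
Walk from origin (0, 0):
  seg 1: right by d3 = 4 → (4, 0)
  seg 2: up by d8 = 1/3 → (4, 1/3)
  seg 3: down by d7 = -4/15 → (4, 3/5)
  seg 4: left by d7 = -4/15 → (64/15, 3/5)
  seg 5: right by d5 = 4/5 → (76/15, 3/5)
  seg 6: right by d1 = 9/5 → (103/15, 3/5)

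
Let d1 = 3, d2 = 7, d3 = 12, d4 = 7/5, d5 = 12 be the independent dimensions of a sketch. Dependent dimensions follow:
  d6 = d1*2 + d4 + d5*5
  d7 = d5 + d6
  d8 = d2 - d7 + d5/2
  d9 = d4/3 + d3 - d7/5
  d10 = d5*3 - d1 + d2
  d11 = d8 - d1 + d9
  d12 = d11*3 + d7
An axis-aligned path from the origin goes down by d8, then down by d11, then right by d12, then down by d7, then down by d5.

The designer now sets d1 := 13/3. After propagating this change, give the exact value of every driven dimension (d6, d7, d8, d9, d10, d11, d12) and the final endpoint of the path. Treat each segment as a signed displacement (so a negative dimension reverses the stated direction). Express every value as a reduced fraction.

Apply edit: d1 := 13/3
  d6 = d1*2 + d4 + d5*5 = 1051/15
  d7 = d5 + d6 = 1231/15
  d8 = d2 - d7 + d5/2 = -1036/15
  d9 = d4/3 + d3 - d7/5 = -296/75
  d10 = d5*3 - d1 + d2 = 116/3
  d11 = d8 - d1 + d9 = -5801/75
  d12 = d11*3 + d7 = -11248/75
Walk from origin (0, 0):
  seg 1: down by d8 = -1036/15 → (0, 1036/15)
  seg 2: down by d11 = -5801/75 → (0, 10981/75)
  seg 3: right by d12 = -11248/75 → (-11248/75, 10981/75)
  seg 4: down by d7 = 1231/15 → (-11248/75, 4826/75)
  seg 5: down by d5 = 12 → (-11248/75, 3926/75)

d6 = 1051/15
d7 = 1231/15
d8 = -1036/15
d9 = -296/75
d10 = 116/3
d11 = -5801/75
d12 = -11248/75
endpoint = (-11248/75, 3926/75)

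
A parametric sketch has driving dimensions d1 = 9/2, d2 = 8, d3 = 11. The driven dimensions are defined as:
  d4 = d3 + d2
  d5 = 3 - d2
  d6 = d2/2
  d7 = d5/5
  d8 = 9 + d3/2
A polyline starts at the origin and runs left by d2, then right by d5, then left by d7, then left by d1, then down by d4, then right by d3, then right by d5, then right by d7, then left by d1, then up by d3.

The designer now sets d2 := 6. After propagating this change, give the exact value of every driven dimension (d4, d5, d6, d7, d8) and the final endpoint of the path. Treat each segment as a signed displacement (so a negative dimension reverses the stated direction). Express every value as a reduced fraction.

d4 = 17
d5 = -3
d6 = 3
d7 = -3/5
d8 = 29/2
endpoint = (-10, -6)

Apply edit: d2 := 6
  d4 = d3 + d2 = 17
  d5 = 3 - d2 = -3
  d6 = d2/2 = 3
  d7 = d5/5 = -3/5
  d8 = 9 + d3/2 = 29/2
Walk from origin (0, 0):
  seg 1: left by d2 = 6 → (-6, 0)
  seg 2: right by d5 = -3 → (-9, 0)
  seg 3: left by d7 = -3/5 → (-42/5, 0)
  seg 4: left by d1 = 9/2 → (-129/10, 0)
  seg 5: down by d4 = 17 → (-129/10, -17)
  seg 6: right by d3 = 11 → (-19/10, -17)
  seg 7: right by d5 = -3 → (-49/10, -17)
  seg 8: right by d7 = -3/5 → (-11/2, -17)
  seg 9: left by d1 = 9/2 → (-10, -17)
  seg 10: up by d3 = 11 → (-10, -6)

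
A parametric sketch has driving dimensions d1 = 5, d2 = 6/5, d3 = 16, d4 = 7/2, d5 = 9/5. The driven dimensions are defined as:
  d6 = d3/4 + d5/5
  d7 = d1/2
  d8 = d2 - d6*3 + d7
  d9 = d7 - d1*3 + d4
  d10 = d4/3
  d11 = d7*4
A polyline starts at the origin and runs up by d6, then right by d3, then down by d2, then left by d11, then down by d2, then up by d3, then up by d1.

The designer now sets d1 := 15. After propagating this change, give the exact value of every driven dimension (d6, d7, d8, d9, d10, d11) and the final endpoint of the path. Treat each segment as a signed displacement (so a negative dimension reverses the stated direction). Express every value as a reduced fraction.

Apply edit: d1 := 15
  d6 = d3/4 + d5/5 = 109/25
  d7 = d1/2 = 15/2
  d8 = d2 - d6*3 + d7 = -219/50
  d9 = d7 - d1*3 + d4 = -34
  d10 = d4/3 = 7/6
  d11 = d7*4 = 30
Walk from origin (0, 0):
  seg 1: up by d6 = 109/25 → (0, 109/25)
  seg 2: right by d3 = 16 → (16, 109/25)
  seg 3: down by d2 = 6/5 → (16, 79/25)
  seg 4: left by d11 = 30 → (-14, 79/25)
  seg 5: down by d2 = 6/5 → (-14, 49/25)
  seg 6: up by d3 = 16 → (-14, 449/25)
  seg 7: up by d1 = 15 → (-14, 824/25)

d6 = 109/25
d7 = 15/2
d8 = -219/50
d9 = -34
d10 = 7/6
d11 = 30
endpoint = (-14, 824/25)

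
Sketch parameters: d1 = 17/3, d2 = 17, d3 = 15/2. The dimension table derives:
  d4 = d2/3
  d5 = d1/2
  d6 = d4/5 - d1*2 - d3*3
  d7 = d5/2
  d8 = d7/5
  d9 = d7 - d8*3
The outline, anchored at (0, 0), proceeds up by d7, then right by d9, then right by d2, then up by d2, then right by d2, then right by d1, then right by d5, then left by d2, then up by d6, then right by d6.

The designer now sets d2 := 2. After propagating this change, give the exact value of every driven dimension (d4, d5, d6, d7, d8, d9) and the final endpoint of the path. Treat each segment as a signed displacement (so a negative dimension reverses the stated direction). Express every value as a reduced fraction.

Apply edit: d2 := 2
  d4 = d2/3 = 2/3
  d5 = d1/2 = 17/6
  d6 = d4/5 - d1*2 - d3*3 = -337/10
  d7 = d5/2 = 17/12
  d8 = d7/5 = 17/60
  d9 = d7 - d8*3 = 17/30
Walk from origin (0, 0):
  seg 1: up by d7 = 17/12 → (0, 17/12)
  seg 2: right by d9 = 17/30 → (17/30, 17/12)
  seg 3: right by d2 = 2 → (77/30, 17/12)
  seg 4: up by d2 = 2 → (77/30, 41/12)
  seg 5: right by d2 = 2 → (137/30, 41/12)
  seg 6: right by d1 = 17/3 → (307/30, 41/12)
  seg 7: right by d5 = 17/6 → (196/15, 41/12)
  seg 8: left by d2 = 2 → (166/15, 41/12)
  seg 9: up by d6 = -337/10 → (166/15, -1817/60)
  seg 10: right by d6 = -337/10 → (-679/30, -1817/60)

d4 = 2/3
d5 = 17/6
d6 = -337/10
d7 = 17/12
d8 = 17/60
d9 = 17/30
endpoint = (-679/30, -1817/60)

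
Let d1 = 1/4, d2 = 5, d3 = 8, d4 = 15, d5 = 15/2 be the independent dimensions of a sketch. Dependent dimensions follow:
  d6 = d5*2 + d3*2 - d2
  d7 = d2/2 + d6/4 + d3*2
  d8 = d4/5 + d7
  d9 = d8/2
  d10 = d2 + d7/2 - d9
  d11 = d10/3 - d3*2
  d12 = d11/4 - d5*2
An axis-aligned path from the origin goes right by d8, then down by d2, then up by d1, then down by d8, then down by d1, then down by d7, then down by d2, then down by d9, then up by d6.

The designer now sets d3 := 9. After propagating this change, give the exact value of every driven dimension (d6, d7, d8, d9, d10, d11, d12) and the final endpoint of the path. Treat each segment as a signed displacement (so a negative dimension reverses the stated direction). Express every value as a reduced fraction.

d6 = 28
d7 = 55/2
d8 = 61/2
d9 = 61/4
d10 = 7/2
d11 = -101/6
d12 = -461/24
endpoint = (61/2, -221/4)

Apply edit: d3 := 9
  d6 = d5*2 + d3*2 - d2 = 28
  d7 = d2/2 + d6/4 + d3*2 = 55/2
  d8 = d4/5 + d7 = 61/2
  d9 = d8/2 = 61/4
  d10 = d2 + d7/2 - d9 = 7/2
  d11 = d10/3 - d3*2 = -101/6
  d12 = d11/4 - d5*2 = -461/24
Walk from origin (0, 0):
  seg 1: right by d8 = 61/2 → (61/2, 0)
  seg 2: down by d2 = 5 → (61/2, -5)
  seg 3: up by d1 = 1/4 → (61/2, -19/4)
  seg 4: down by d8 = 61/2 → (61/2, -141/4)
  seg 5: down by d1 = 1/4 → (61/2, -71/2)
  seg 6: down by d7 = 55/2 → (61/2, -63)
  seg 7: down by d2 = 5 → (61/2, -68)
  seg 8: down by d9 = 61/4 → (61/2, -333/4)
  seg 9: up by d6 = 28 → (61/2, -221/4)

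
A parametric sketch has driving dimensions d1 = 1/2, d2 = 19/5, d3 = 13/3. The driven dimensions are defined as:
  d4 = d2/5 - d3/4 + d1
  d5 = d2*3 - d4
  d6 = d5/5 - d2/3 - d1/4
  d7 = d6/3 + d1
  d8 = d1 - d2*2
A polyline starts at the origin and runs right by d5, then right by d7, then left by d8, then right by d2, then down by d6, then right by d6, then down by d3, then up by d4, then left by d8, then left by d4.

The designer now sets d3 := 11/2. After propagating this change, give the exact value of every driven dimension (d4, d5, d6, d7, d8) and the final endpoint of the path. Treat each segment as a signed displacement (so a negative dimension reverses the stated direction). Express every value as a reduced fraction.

d4 = -23/200
d5 = 2303/200
d6 = 1367/1500
d7 = 3617/4500
d8 = -71/10
endpoint = (141053/4500, -19579/3000)

Apply edit: d3 := 11/2
  d4 = d2/5 - d3/4 + d1 = -23/200
  d5 = d2*3 - d4 = 2303/200
  d6 = d5/5 - d2/3 - d1/4 = 1367/1500
  d7 = d6/3 + d1 = 3617/4500
  d8 = d1 - d2*2 = -71/10
Walk from origin (0, 0):
  seg 1: right by d5 = 2303/200 → (2303/200, 0)
  seg 2: right by d7 = 3617/4500 → (110869/9000, 0)
  seg 3: left by d8 = -71/10 → (174769/9000, 0)
  seg 4: right by d2 = 19/5 → (208969/9000, 0)
  seg 5: down by d6 = 1367/1500 → (208969/9000, -1367/1500)
  seg 6: right by d6 = 1367/1500 → (217171/9000, -1367/1500)
  seg 7: down by d3 = 11/2 → (217171/9000, -9617/1500)
  seg 8: up by d4 = -23/200 → (217171/9000, -19579/3000)
  seg 9: left by d8 = -71/10 → (281071/9000, -19579/3000)
  seg 10: left by d4 = -23/200 → (141053/4500, -19579/3000)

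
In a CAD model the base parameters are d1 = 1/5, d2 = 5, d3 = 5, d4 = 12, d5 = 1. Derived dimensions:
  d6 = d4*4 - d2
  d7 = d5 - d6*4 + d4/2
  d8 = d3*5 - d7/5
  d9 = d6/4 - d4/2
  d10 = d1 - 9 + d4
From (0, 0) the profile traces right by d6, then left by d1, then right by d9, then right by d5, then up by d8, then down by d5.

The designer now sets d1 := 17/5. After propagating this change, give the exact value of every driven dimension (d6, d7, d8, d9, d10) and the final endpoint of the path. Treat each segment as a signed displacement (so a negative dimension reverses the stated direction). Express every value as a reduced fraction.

d6 = 43
d7 = -165
d8 = 58
d9 = 19/4
d10 = 32/5
endpoint = (907/20, 57)

Apply edit: d1 := 17/5
  d6 = d4*4 - d2 = 43
  d7 = d5 - d6*4 + d4/2 = -165
  d8 = d3*5 - d7/5 = 58
  d9 = d6/4 - d4/2 = 19/4
  d10 = d1 - 9 + d4 = 32/5
Walk from origin (0, 0):
  seg 1: right by d6 = 43 → (43, 0)
  seg 2: left by d1 = 17/5 → (198/5, 0)
  seg 3: right by d9 = 19/4 → (887/20, 0)
  seg 4: right by d5 = 1 → (907/20, 0)
  seg 5: up by d8 = 58 → (907/20, 58)
  seg 6: down by d5 = 1 → (907/20, 57)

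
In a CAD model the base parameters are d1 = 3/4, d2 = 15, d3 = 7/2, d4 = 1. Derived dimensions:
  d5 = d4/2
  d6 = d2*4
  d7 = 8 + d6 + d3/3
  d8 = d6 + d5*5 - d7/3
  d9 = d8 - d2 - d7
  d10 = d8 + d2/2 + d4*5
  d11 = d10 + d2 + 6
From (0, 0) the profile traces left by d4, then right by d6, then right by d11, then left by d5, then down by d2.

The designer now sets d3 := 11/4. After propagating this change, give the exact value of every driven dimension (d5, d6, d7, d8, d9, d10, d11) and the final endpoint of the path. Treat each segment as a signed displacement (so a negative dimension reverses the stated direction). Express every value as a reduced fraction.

Apply edit: d3 := 11/4
  d5 = d4/2 = 1/2
  d6 = d2*4 = 60
  d7 = 8 + d6 + d3/3 = 827/12
  d8 = d6 + d5*5 - d7/3 = 1423/36
  d9 = d8 - d2 - d7 = -799/18
  d10 = d8 + d2/2 + d4*5 = 1873/36
  d11 = d10 + d2 + 6 = 2629/36
Walk from origin (0, 0):
  seg 1: left by d4 = 1 → (-1, 0)
  seg 2: right by d6 = 60 → (59, 0)
  seg 3: right by d11 = 2629/36 → (4753/36, 0)
  seg 4: left by d5 = 1/2 → (4735/36, 0)
  seg 5: down by d2 = 15 → (4735/36, -15)

d5 = 1/2
d6 = 60
d7 = 827/12
d8 = 1423/36
d9 = -799/18
d10 = 1873/36
d11 = 2629/36
endpoint = (4735/36, -15)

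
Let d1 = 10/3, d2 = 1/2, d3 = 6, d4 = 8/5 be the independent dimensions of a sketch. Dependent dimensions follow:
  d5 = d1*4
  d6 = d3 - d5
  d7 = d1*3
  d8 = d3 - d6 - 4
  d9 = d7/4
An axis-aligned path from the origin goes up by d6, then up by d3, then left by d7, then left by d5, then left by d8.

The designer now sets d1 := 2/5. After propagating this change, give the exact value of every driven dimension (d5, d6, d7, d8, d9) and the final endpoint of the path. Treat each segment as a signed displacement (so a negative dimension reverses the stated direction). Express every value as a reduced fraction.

d5 = 8/5
d6 = 22/5
d7 = 6/5
d8 = -12/5
d9 = 3/10
endpoint = (-2/5, 52/5)

Apply edit: d1 := 2/5
  d5 = d1*4 = 8/5
  d6 = d3 - d5 = 22/5
  d7 = d1*3 = 6/5
  d8 = d3 - d6 - 4 = -12/5
  d9 = d7/4 = 3/10
Walk from origin (0, 0):
  seg 1: up by d6 = 22/5 → (0, 22/5)
  seg 2: up by d3 = 6 → (0, 52/5)
  seg 3: left by d7 = 6/5 → (-6/5, 52/5)
  seg 4: left by d5 = 8/5 → (-14/5, 52/5)
  seg 5: left by d8 = -12/5 → (-2/5, 52/5)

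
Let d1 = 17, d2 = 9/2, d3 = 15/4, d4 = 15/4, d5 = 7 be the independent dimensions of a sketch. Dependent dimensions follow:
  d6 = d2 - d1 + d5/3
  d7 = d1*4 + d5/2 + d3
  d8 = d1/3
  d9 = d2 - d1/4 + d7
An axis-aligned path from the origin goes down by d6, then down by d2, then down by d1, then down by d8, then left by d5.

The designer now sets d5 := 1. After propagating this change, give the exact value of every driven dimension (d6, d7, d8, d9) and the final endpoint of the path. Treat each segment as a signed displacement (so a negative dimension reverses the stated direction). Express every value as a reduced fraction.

d6 = -73/6
d7 = 289/4
d8 = 17/3
d9 = 145/2
endpoint = (-1, -15)

Apply edit: d5 := 1
  d6 = d2 - d1 + d5/3 = -73/6
  d7 = d1*4 + d5/2 + d3 = 289/4
  d8 = d1/3 = 17/3
  d9 = d2 - d1/4 + d7 = 145/2
Walk from origin (0, 0):
  seg 1: down by d6 = -73/6 → (0, 73/6)
  seg 2: down by d2 = 9/2 → (0, 23/3)
  seg 3: down by d1 = 17 → (0, -28/3)
  seg 4: down by d8 = 17/3 → (0, -15)
  seg 5: left by d5 = 1 → (-1, -15)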